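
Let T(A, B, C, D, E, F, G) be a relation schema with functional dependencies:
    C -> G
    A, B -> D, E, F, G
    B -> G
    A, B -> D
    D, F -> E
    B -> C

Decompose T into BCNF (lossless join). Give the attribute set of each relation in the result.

Candidate key of the original relation: {A, B}.
{A, B, C, D, E, F, G}: {C} determines {C, G} here but is not a superkey — split on C -> G, giving {C, G} and {A, B, C, D, E, F}.
{C, G} has no BCNF violation.
{A, B, C, D, E, F}: {B} determines {B, C} here but is not a superkey — split on B -> C, giving {B, C} and {A, B, D, E, F}.
{B, C} has no BCNF violation.
{A, B, D, E, F}: {D, F} determines {D, E, F} here but is not a superkey — split on D, F -> E, giving {D, E, F} and {A, B, D, F}.
{D, E, F} has no BCNF violation.
{A, B, D, F} has no BCNF violation.

{A, B, D, F}; {B, C}; {C, G}; {D, E, F}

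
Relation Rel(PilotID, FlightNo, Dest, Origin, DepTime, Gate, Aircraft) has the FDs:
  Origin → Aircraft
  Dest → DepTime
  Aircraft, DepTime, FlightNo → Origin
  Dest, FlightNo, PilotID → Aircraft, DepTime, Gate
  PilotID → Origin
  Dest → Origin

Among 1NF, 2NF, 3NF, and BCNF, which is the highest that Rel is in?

Candidate key: {Dest, FlightNo, PilotID}. Prime attributes: {Dest, FlightNo, PilotID}.
For Origin → Aircraft we have {Origin}⁺ = {Aircraft, Origin}; {Origin} is not a superkey, so BCNF fails.
Origin → Aircraft has non-prime {Aircraft} on the right and a non-superkey on the left, so 3NF fails.
The proper key subset {Dest} of {Dest, FlightNo, PilotID} determines non-prime {Aircraft, DepTime, Origin}, so the relation is not even in 2NF.

1NF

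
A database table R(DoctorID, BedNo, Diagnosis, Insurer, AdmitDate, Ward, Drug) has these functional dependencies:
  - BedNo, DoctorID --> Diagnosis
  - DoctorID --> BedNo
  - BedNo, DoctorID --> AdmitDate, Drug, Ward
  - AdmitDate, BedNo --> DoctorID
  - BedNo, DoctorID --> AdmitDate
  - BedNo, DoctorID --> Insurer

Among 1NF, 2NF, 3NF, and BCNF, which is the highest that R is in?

Candidate keys: {AdmitDate, BedNo}, {DoctorID}. Prime attributes: {AdmitDate, BedNo, DoctorID}.
The left-hand side of every FD is a superkey, so BCNF is satisfied.

BCNF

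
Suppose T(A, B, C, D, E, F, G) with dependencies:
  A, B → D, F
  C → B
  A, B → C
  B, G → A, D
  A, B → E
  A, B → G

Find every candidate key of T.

Closure of {A, B} is {A, B, C, D, E, F, G}, the whole schema; {A, B} is a candidate key.
Closure of {A, C} is {A, B, C, D, E, F, G}, the whole schema; {A, C} is a candidate key.
Closure of {B, G} is {A, B, C, D, E, F, G}, the whole schema; {B, G} is a candidate key.
Closure of {C, G} is {A, B, C, D, E, F, G}, the whole schema; {C, G} is a candidate key.
These are minimal and exhaustive — every other superkey contains one of them.

{A, B}, {A, C}, {B, G}, {C, G}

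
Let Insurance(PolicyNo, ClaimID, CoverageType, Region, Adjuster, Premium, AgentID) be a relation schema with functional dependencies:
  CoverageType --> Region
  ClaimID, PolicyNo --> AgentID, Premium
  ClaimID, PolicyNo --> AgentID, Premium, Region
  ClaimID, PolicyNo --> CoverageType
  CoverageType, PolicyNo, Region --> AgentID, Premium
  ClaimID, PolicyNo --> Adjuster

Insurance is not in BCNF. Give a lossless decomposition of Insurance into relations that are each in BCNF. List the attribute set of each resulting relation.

Candidate key of the original relation: {ClaimID, PolicyNo}.
{Adjuster, AgentID, ClaimID, CoverageType, PolicyNo, Premium, Region}: {CoverageType} determines {CoverageType, Region} here but is not a superkey — split on CoverageType --> Region, giving {CoverageType, Region} and {Adjuster, AgentID, ClaimID, CoverageType, PolicyNo, Premium}.
{CoverageType, Region} is in BCNF.
{Adjuster, AgentID, ClaimID, CoverageType, PolicyNo, Premium}: {CoverageType, PolicyNo} determines {AgentID, CoverageType, PolicyNo, Premium} here but is not a superkey — split on CoverageType, PolicyNo --> AgentID, Premium, giving {AgentID, CoverageType, PolicyNo, Premium} and {Adjuster, ClaimID, CoverageType, PolicyNo}.
{AgentID, CoverageType, PolicyNo, Premium} is in BCNF.
{Adjuster, ClaimID, CoverageType, PolicyNo} is in BCNF.

{Adjuster, ClaimID, CoverageType, PolicyNo}; {AgentID, CoverageType, PolicyNo, Premium}; {CoverageType, Region}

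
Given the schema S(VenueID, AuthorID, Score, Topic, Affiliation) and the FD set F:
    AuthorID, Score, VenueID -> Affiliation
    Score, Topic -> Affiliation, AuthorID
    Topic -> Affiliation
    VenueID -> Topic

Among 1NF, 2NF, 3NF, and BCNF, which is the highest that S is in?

1NF

Candidate key: {Score, VenueID}. Prime attributes: {Score, VenueID}.
Score, Topic -> Affiliation, AuthorID: {Score, Topic}⁺ = {Affiliation, AuthorID, Score, Topic}, which is not all of the attributes, so the left side is not a superkey — BCNF is violated.
Score, Topic -> Affiliation, AuthorID has non-prime {Affiliation, AuthorID} on the right and a non-superkey on the left, so 3NF fails.
Since {VenueID} ⊂ {Score, VenueID} and {VenueID}⁺ ⊇ {Affiliation, Topic} with {Affiliation, Topic} non-prime, there is a partial dependency; 2NF fails.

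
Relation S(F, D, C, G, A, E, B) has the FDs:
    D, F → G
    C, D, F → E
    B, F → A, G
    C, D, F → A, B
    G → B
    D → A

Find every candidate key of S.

{C, D, F}

No FD produces {C, D, F}, so they must be in every candidate key.
{C, D, F} is a candidate key since {C, D, F}⁺ = {A, B, C, D, E, F, G} covers every attribute.
Every other attribute set either contains this one or has a smaller closure.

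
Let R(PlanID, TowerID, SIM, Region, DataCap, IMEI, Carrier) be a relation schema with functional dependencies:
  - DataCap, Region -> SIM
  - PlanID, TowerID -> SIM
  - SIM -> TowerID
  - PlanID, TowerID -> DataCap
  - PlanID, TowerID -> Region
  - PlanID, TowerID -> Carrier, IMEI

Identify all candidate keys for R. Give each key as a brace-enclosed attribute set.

{DataCap, PlanID, Region}, {PlanID, SIM}, {PlanID, TowerID}

No FD produces {PlanID}, so it must be in every candidate key.
{PlanID, SIM} is a candidate key since {PlanID, SIM}⁺ = {Carrier, DataCap, IMEI, PlanID, Region, SIM, TowerID} covers every attribute.
{PlanID, TowerID} is a candidate key since {PlanID, TowerID}⁺ = {Carrier, DataCap, IMEI, PlanID, Region, SIM, TowerID} covers every attribute.
{DataCap, PlanID, Region} is a candidate key since {DataCap, PlanID, Region}⁺ = {Carrier, DataCap, IMEI, PlanID, Region, SIM, TowerID} covers every attribute.
Any other superkey properly contains one of these, so there are no further candidate keys.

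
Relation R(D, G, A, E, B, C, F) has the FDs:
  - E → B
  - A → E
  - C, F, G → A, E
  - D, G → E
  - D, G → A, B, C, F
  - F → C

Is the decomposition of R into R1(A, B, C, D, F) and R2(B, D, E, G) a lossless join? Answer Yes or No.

No

Common attributes: {B, D}; their closure is {B, D}.
R1 ⊄ {B, D} and R2 ⊄ {B, D}, so the split is lossy.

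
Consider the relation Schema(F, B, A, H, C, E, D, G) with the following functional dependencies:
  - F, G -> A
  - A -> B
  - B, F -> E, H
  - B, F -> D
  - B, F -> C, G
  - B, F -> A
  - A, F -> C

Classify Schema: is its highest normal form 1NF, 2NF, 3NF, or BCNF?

Candidate keys: {A, F}, {B, F}, {F, G}. Prime attributes: {A, B, F, G}.
For A -> B we have {A}⁺ = {A, B}; {A} is not a superkey, so BCNF fails.
Since {B} ⊆ prime attributes and every other non-superkey FD also has a prime right side, the schema is in 3NF.

3NF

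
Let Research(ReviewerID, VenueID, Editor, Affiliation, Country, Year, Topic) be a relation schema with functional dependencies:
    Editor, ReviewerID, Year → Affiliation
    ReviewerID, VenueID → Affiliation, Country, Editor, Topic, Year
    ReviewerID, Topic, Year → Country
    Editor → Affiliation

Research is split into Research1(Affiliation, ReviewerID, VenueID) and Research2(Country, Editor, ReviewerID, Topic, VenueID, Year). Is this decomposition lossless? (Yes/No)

Research1 ∩ Research2 = {ReviewerID, VenueID}; its closure under F is {Affiliation, Country, Editor, ReviewerID, Topic, VenueID, Year}.
Research1 is contained in that closure, so Research1 ∩ Research2 → Research1 holds and the join is lossless.

Yes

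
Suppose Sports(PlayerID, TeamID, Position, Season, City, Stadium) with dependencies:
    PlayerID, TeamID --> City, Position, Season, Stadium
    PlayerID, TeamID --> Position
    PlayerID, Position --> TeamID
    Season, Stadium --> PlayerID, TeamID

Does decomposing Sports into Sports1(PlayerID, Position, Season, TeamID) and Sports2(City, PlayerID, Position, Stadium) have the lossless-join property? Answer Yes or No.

Yes

The shared attributes are {PlayerID, Position} and {PlayerID, Position}⁺ = {City, PlayerID, Position, Season, Stadium, TeamID}.
This includes all of Sports1, so the common attributes are a superkey of Sports1 — the join is lossless.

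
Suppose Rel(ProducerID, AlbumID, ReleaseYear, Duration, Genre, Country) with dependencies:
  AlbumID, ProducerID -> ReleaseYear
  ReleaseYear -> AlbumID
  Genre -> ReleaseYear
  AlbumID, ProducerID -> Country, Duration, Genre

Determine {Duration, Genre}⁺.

{AlbumID, Duration, Genre, ReleaseYear}

Start with {Duration, Genre}.
Genre -> ReleaseYear applies; add {ReleaseYear} → now {Duration, Genre, ReleaseYear}.
ReleaseYear -> AlbumID applies; add {AlbumID} → now {AlbumID, Duration, Genre, ReleaseYear}.
No further FD applies.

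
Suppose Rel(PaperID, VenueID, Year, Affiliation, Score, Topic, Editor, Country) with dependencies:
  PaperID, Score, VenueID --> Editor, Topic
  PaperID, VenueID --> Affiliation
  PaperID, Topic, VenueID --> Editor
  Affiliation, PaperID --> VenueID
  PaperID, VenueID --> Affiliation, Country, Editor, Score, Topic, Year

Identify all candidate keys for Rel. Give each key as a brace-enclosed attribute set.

{PaperID} never appears on the right of any FD, so every key must include it.
{Affiliation, PaperID}⁺ = {Affiliation, Country, Editor, PaperID, Score, Topic, VenueID, Year}, which is every attribute, so {Affiliation, PaperID} is a candidate key.
{PaperID, VenueID}⁺ = {Affiliation, Country, Editor, PaperID, Score, Topic, VenueID, Year}, which is every attribute, so {PaperID, VenueID} is a candidate key.
No proper subset of any of these is a key, and no other minimal superkey exists.

{Affiliation, PaperID}, {PaperID, VenueID}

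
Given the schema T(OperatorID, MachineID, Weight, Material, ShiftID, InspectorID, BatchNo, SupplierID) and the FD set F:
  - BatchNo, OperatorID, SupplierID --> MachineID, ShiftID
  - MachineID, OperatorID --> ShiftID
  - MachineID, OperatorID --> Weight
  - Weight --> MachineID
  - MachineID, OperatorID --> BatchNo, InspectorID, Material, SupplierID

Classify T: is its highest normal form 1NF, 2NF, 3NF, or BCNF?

3NF

Candidate keys: {BatchNo, OperatorID, SupplierID}, {MachineID, OperatorID}, {OperatorID, Weight}. Prime attributes: {BatchNo, MachineID, OperatorID, SupplierID, Weight}.
Weight --> MachineID breaks BCNF: {Weight}⁺ = {MachineID, Weight}, so {Weight} is not a superkey.
Since {MachineID} ⊆ prime attributes and every other non-superkey FD also has a prime right side, the schema is in 3NF.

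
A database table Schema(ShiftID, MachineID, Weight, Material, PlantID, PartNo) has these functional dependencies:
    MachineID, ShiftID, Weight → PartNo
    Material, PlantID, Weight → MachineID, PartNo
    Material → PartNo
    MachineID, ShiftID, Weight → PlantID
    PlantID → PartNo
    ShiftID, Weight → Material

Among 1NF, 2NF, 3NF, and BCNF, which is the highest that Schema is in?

Candidate keys: {MachineID, ShiftID, Weight}, {PlantID, ShiftID, Weight}. Prime attributes: {MachineID, PlantID, ShiftID, Weight}.
Material, PlantID, Weight → MachineID, PartNo breaks BCNF: {Material, PlantID, Weight}⁺ = {MachineID, Material, PartNo, PlantID, Weight}, so {Material, PlantID, Weight} is not a superkey.
Because {PartNo} is non-prime and the left side of Material, PlantID, Weight → MachineID, PartNo is not a superkey, the relation is not in 3NF.
The proper key subset {ShiftID, Weight} of {MachineID, ShiftID, Weight} determines non-prime {Material, PartNo}, so the relation is not even in 2NF.

1NF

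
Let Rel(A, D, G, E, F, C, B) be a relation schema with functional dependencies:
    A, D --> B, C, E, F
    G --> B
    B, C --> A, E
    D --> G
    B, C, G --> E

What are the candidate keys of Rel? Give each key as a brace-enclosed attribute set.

{A, D}, {C, D}

No FD produces {D}, so it must be in every candidate key.
{A, D}⁺ = {A, B, C, D, E, F, G} — all of the relation — so {A, D} is a candidate key.
{C, D}⁺ = {A, B, C, D, E, F, G} — all of the relation — so {C, D} is a candidate key.
These are minimal and exhaustive — every other superkey contains one of them.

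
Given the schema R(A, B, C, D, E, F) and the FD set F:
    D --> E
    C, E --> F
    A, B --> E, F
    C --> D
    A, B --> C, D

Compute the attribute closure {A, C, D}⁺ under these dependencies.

Start with {A, C, D}.
D --> E applies; add {E} → now {A, C, D, E}.
C, E --> F applies; add {F} → now {A, C, D, E, F}.
No further FD applies.

{A, C, D, E, F}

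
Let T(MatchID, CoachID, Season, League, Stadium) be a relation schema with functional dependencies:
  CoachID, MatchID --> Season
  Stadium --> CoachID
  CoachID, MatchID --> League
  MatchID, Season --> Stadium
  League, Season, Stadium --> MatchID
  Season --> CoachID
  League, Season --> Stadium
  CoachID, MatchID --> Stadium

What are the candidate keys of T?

{CoachID, MatchID}, {League, Season}, {MatchID, Season}, {MatchID, Stadium}

{CoachID, MatchID} is a candidate key since {CoachID, MatchID}⁺ = {CoachID, League, MatchID, Season, Stadium} covers every attribute.
{League, Season} is a candidate key since {League, Season}⁺ = {CoachID, League, MatchID, Season, Stadium} covers every attribute.
{MatchID, Season} is a candidate key since {MatchID, Season}⁺ = {CoachID, League, MatchID, Season, Stadium} covers every attribute.
{MatchID, Stadium} is a candidate key since {MatchID, Stadium}⁺ = {CoachID, League, MatchID, Season, Stadium} covers every attribute.
These are minimal and exhaustive — every other superkey contains one of them.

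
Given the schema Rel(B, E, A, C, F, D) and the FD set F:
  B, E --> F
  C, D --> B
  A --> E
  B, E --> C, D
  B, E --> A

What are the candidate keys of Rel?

{A, B}⁺ = {A, B, C, D, E, F}, which is every attribute, so {A, B} is a candidate key.
{B, E}⁺ = {A, B, C, D, E, F}, which is every attribute, so {B, E} is a candidate key.
{A, C, D}⁺ = {A, B, C, D, E, F}, which is every attribute, so {A, C, D} is a candidate key.
{C, D, E}⁺ = {A, B, C, D, E, F}, which is every attribute, so {C, D, E} is a candidate key.
Any other superkey properly contains one of these, so there are no further candidate keys.

{A, B}, {A, C, D}, {B, E}, {C, D, E}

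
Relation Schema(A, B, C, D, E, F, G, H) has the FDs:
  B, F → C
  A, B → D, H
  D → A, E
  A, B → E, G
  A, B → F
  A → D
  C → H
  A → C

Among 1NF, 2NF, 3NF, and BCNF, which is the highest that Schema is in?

Candidate keys: {A, B}, {B, D}. Prime attributes: {A, B, D}.
For B, F → C we have {B, F}⁺ = {B, C, F, H}; {B, F} is not a superkey, so BCNF fails.
Because {C} is non-prime and the left side of B, F → C is not a superkey, the relation is not in 3NF.
{A} is a proper subset of the key {A, B}, and {A}⁺ contains the non-prime attributes {C, E, H} — a partial dependency, so 2NF is violated.

1NF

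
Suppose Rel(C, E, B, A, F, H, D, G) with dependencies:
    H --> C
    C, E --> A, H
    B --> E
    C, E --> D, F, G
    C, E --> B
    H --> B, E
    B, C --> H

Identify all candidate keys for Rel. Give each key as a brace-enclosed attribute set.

{B, C}, {C, E}, {H}

{H} is a candidate key since {H}⁺ = {A, B, C, D, E, F, G, H} covers every attribute.
{B, C} is a candidate key since {B, C}⁺ = {A, B, C, D, E, F, G, H} covers every attribute.
{C, E} is a candidate key since {C, E}⁺ = {A, B, C, D, E, F, G, H} covers every attribute.
These are minimal and exhaustive — every other superkey contains one of them.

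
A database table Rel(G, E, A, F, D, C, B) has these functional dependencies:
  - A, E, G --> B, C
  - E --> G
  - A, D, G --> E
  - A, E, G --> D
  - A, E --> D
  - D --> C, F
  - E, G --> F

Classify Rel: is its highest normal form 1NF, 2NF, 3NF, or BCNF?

1NF

Candidate keys: {A, D, G}, {A, E}. Prime attributes: {A, D, E, G}.
E --> G: {E}⁺ = {E, F, G}, which is not all of the attributes, so the left side is not a superkey — BCNF is violated.
D --> C, F has non-prime {C, F} on the right and a non-superkey on the left, so 3NF fails.
Since {E} ⊂ {A, E} and {E}⁺ ⊇ {F} with {F} non-prime, there is a partial dependency; 2NF fails.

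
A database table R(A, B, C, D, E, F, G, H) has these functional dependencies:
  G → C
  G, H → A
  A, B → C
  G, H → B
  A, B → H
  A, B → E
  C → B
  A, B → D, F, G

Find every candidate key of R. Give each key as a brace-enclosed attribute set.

{A, B} is a candidate key since {A, B}⁺ = {A, B, C, D, E, F, G, H} covers every attribute.
{A, C} is a candidate key since {A, C}⁺ = {A, B, C, D, E, F, G, H} covers every attribute.
{A, G} is a candidate key since {A, G}⁺ = {A, B, C, D, E, F, G, H} covers every attribute.
{G, H} is a candidate key since {G, H}⁺ = {A, B, C, D, E, F, G, H} covers every attribute.
Any other superkey properly contains one of these, so there are no further candidate keys.

{A, B}, {A, C}, {A, G}, {G, H}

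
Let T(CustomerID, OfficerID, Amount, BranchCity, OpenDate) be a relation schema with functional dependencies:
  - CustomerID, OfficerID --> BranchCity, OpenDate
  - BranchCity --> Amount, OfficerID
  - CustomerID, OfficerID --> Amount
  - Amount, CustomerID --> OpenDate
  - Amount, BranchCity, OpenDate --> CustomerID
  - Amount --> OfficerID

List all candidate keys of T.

{Amount, CustomerID}⁺ = {Amount, BranchCity, CustomerID, OfficerID, OpenDate}, which is every attribute, so {Amount, CustomerID} is a candidate key.
{BranchCity, CustomerID}⁺ = {Amount, BranchCity, CustomerID, OfficerID, OpenDate}, which is every attribute, so {BranchCity, CustomerID} is a candidate key.
{BranchCity, OpenDate}⁺ = {Amount, BranchCity, CustomerID, OfficerID, OpenDate}, which is every attribute, so {BranchCity, OpenDate} is a candidate key.
{CustomerID, OfficerID}⁺ = {Amount, BranchCity, CustomerID, OfficerID, OpenDate}, which is every attribute, so {CustomerID, OfficerID} is a candidate key.
These are minimal and exhaustive — every other superkey contains one of them.

{Amount, CustomerID}, {BranchCity, CustomerID}, {BranchCity, OpenDate}, {CustomerID, OfficerID}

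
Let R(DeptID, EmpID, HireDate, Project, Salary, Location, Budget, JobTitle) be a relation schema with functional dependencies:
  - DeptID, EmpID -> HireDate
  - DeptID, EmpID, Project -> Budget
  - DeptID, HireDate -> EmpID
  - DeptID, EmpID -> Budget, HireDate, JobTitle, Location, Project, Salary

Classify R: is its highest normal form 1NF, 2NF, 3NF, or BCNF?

Candidate keys: {DeptID, EmpID}, {DeptID, HireDate}. Prime attributes: {DeptID, EmpID, HireDate}.
Each dependency's left side is a superkey — BCNF holds.

BCNF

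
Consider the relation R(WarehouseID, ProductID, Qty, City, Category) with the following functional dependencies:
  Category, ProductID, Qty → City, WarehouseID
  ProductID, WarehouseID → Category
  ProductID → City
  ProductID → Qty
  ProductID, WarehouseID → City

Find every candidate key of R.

{ProductID} never appears on the right of any FD, so every key must include it.
{Category, ProductID} is a candidate key since {Category, ProductID}⁺ = {Category, City, ProductID, Qty, WarehouseID} covers every attribute.
{ProductID, WarehouseID} is a candidate key since {ProductID, WarehouseID}⁺ = {Category, City, ProductID, Qty, WarehouseID} covers every attribute.
Any other superkey properly contains one of these, so there are no further candidate keys.

{Category, ProductID}, {ProductID, WarehouseID}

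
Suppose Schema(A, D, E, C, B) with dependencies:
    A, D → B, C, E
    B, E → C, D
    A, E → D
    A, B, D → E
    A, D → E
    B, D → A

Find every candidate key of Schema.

{A, D} is a candidate key since {A, D}⁺ = {A, B, C, D, E} covers every attribute.
{A, E} is a candidate key since {A, E}⁺ = {A, B, C, D, E} covers every attribute.
{B, D} is a candidate key since {B, D}⁺ = {A, B, C, D, E} covers every attribute.
{B, E} is a candidate key since {B, E}⁺ = {A, B, C, D, E} covers every attribute.
No proper subset of any of these is a key, and no other minimal superkey exists.

{A, D}, {A, E}, {B, D}, {B, E}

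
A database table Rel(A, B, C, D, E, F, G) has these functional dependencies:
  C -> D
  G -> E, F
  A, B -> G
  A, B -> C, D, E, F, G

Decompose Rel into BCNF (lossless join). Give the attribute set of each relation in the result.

{A, B, C, G}; {C, D}; {E, F, G}

Candidate key of the original relation: {A, B}.
{A, B, C, D, E, F, G}: {C} determines {C, D} here but is not a superkey — split on C -> D, giving {C, D} and {A, B, C, E, F, G}.
{C, D}: every determinant is a superkey — BCNF.
{A, B, C, E, F, G}: {G} determines {E, F, G} here but is not a superkey — split on G -> E, F, giving {E, F, G} and {A, B, C, G}.
{E, F, G}: every determinant is a superkey — BCNF.
{A, B, C, G}: every determinant is a superkey — BCNF.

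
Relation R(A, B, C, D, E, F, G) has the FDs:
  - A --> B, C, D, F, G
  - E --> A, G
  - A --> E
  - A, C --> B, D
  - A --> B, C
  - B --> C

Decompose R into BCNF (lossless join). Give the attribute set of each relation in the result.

{A, B, D, E, F, G}; {B, C}

Candidate keys of the original relation: {A}, {E}.
Within {A, B, C, D, E, F, G}: {B}⁺ ∩ {A, B, C, D, E, F, G} = {B, C}, not the whole set, so B --> C violates BCNF; decompose into {B, C} and {A, B, D, E, F, G}.
{B, C} is in BCNF.
{A, B, D, E, F, G} is in BCNF.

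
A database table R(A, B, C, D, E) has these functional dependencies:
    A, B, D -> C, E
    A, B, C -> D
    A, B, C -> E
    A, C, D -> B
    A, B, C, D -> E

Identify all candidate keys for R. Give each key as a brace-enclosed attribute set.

{A, B, C}, {A, B, D}, {A, C, D}

{A} never appears on the right of any FD, so every key must include it.
{A, B, C}⁺ = {A, B, C, D, E} — all of the relation — so {A, B, C} is a candidate key.
{A, B, D}⁺ = {A, B, C, D, E} — all of the relation — so {A, B, D} is a candidate key.
{A, C, D}⁺ = {A, B, C, D, E} — all of the relation — so {A, C, D} is a candidate key.
These are minimal and exhaustive — every other superkey contains one of them.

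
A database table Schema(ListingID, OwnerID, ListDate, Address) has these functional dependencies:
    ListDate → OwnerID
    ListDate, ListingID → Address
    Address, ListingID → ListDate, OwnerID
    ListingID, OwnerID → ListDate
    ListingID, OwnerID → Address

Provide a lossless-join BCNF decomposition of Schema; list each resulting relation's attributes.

Candidate keys of the original relation: {Address, ListingID}, {ListDate, ListingID}, {ListingID, OwnerID}.
Within {Address, ListDate, ListingID, OwnerID}: {ListDate}⁺ ∩ {Address, ListDate, ListingID, OwnerID} = {ListDate, OwnerID}, not the whole set, so ListDate → OwnerID violates BCNF; decompose into {ListDate, OwnerID} and {Address, ListDate, ListingID}.
{ListDate, OwnerID} is in BCNF.
{Address, ListDate, ListingID} is in BCNF.

{Address, ListDate, ListingID}; {ListDate, OwnerID}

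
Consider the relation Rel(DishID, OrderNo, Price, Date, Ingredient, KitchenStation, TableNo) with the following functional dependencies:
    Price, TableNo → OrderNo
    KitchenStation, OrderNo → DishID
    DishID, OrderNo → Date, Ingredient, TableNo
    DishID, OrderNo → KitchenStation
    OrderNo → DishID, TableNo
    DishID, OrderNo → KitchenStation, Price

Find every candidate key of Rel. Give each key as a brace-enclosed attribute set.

{OrderNo}⁺ = {Date, DishID, Ingredient, KitchenStation, OrderNo, Price, TableNo}, which is every attribute, so {OrderNo} is a candidate key.
{Price, TableNo}⁺ = {Date, DishID, Ingredient, KitchenStation, OrderNo, Price, TableNo}, which is every attribute, so {Price, TableNo} is a candidate key.
These are minimal and exhaustive — every other superkey contains one of them.

{OrderNo}, {Price, TableNo}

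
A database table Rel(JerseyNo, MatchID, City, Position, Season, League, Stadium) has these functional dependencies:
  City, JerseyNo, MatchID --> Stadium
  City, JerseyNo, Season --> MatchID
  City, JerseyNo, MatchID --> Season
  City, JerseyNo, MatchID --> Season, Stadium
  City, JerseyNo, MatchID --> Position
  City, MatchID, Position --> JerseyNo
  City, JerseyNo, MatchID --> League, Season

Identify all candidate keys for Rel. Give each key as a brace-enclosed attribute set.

No FD produces {City}, so it must be in every candidate key.
Closure of {City, JerseyNo, MatchID} is {City, JerseyNo, League, MatchID, Position, Season, Stadium}, the whole schema; {City, JerseyNo, MatchID} is a candidate key.
Closure of {City, JerseyNo, Season} is {City, JerseyNo, League, MatchID, Position, Season, Stadium}, the whole schema; {City, JerseyNo, Season} is a candidate key.
Closure of {City, MatchID, Position} is {City, JerseyNo, League, MatchID, Position, Season, Stadium}, the whole schema; {City, MatchID, Position} is a candidate key.
Any other superkey properly contains one of these, so there are no further candidate keys.

{City, JerseyNo, MatchID}, {City, JerseyNo, Season}, {City, MatchID, Position}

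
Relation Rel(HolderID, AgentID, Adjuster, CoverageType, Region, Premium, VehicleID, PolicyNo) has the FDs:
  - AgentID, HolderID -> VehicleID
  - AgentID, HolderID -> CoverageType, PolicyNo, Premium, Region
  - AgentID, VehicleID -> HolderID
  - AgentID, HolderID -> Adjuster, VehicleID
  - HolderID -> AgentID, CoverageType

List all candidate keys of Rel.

{HolderID}⁺ = {Adjuster, AgentID, CoverageType, HolderID, PolicyNo, Premium, Region, VehicleID} — all of the relation — so {HolderID} is a candidate key.
{AgentID, VehicleID}⁺ = {Adjuster, AgentID, CoverageType, HolderID, PolicyNo, Premium, Region, VehicleID} — all of the relation — so {AgentID, VehicleID} is a candidate key.
These are minimal and exhaustive — every other superkey contains one of them.

{AgentID, VehicleID}, {HolderID}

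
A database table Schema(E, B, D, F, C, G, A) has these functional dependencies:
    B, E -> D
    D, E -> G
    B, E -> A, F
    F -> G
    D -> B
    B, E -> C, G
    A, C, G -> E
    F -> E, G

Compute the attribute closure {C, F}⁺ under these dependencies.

Start with {C, F}.
F -> G applies; add {G} → now {C, F, G}.
F -> E, G applies; add {E} → now {C, E, F, G}.
No further FD applies.

{C, E, F, G}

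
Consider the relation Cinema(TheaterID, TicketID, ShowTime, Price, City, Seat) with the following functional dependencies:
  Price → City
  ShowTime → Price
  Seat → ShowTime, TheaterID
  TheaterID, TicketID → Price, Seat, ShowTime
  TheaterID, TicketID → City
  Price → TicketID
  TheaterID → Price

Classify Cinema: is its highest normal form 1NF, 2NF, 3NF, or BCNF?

2NF

Candidate keys: {Seat}, {TheaterID}. Prime attributes: {Seat, TheaterID}.
Price → City: {Price}⁺ = {City, Price, TicketID}, which is not all of the attributes, so the left side is not a superkey — BCNF is violated.
Price → City has non-prime {City} on the right and a non-superkey on the left, so 3NF fails.
All keys have size 1, which rules out partial dependencies — 2NF is satisfied.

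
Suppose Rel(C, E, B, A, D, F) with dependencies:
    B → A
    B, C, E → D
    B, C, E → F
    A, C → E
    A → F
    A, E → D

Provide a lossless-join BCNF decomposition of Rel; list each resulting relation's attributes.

{A, B}; {A, F}; {B, C, E}; {B, D, E}

Candidate key of the original relation: {B, C}.
{A, B, C, D, E, F}: {B} determines {A, B, F} here but is not a superkey — split on B → A, F, giving {A, B, F} and {B, C, D, E}.
{A, B, F}: {A} determines {A, F} here but is not a superkey — split on A → F, giving {A, F} and {A, B}.
{A, F} has no BCNF violation.
{A, B} has no BCNF violation.
{B, C, D, E}: {B, E} determines {B, D, E} here but is not a superkey — split on B, E → D, giving {B, D, E} and {B, C, E}.
{B, D, E} has no BCNF violation.
{B, C, E} has no BCNF violation.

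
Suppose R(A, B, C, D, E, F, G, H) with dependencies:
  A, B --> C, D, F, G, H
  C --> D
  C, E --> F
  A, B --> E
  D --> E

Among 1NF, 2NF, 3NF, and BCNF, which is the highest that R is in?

Candidate key: {A, B}. Prime attributes: {A, B}.
For C --> D we have {C}⁺ = {C, D, E, F}; {C} is not a superkey, so BCNF fails.
C --> D determines the non-prime attribute {D} from a non-superkey — 3NF is violated.
Checking every proper subset of each key, none determines a non-prime attribute — 2NF is satisfied.

2NF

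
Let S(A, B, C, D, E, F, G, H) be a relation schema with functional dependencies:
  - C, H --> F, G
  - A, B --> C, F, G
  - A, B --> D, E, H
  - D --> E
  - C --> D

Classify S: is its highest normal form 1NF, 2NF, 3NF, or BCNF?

Candidate key: {A, B}. Prime attributes: {A, B}.
C, H --> F, G: {C, H}⁺ = {C, D, E, F, G, H}, which is not all of the attributes, so the left side is not a superkey — BCNF is violated.
Because {F, G} are non-prime and the left side of C, H --> F, G is not a superkey, the relation is not in 3NF.
Checking every proper subset of each key, none determines a non-prime attribute — 2NF is satisfied.

2NF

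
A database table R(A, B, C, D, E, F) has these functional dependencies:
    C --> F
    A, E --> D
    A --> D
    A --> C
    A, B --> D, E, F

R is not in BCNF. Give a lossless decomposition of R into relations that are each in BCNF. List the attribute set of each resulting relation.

{A, B, E}; {A, C, D}; {C, F}

Candidate key of the original relation: {A, B}.
Within {A, B, C, D, E, F}: {C}⁺ ∩ {A, B, C, D, E, F} = {C, F}, not the whole set, so C --> F violates BCNF; decompose into {C, F} and {A, B, C, D, E}.
{C, F}: every determinant is a superkey — BCNF.
Within {A, B, C, D, E}: {A, E}⁺ ∩ {A, B, C, D, E} = {A, C, D, E}, not the whole set, so A, E --> C, D violates BCNF; decompose into {A, C, D, E} and {A, B, E}.
Within {A, C, D, E}: {A}⁺ ∩ {A, C, D, E} = {A, C, D}, not the whole set, so A --> C, D violates BCNF; decompose into {A, C, D} and {A, E}.
{A, C, D}: every determinant is a superkey — BCNF.
{A, E}: every determinant is a superkey — BCNF.
{A, B, E}: every determinant is a superkey — BCNF.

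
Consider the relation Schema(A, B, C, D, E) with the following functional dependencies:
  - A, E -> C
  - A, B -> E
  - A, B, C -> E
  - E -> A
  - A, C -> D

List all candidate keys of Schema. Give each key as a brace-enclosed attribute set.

{B} never appears on the right of any FD, so every key must include it.
{A, B} is a candidate key since {A, B}⁺ = {A, B, C, D, E} covers every attribute.
{B, E} is a candidate key since {B, E}⁺ = {A, B, C, D, E} covers every attribute.
Any other superkey properly contains one of these, so there are no further candidate keys.

{A, B}, {B, E}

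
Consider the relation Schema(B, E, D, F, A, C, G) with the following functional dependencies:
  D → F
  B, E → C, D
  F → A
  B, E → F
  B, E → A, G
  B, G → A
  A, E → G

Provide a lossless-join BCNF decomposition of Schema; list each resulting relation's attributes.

Candidate key of the original relation: {B, E}.
In {A, B, C, D, E, F, G}, {D} is not a superkey ({D}⁺ restricted to this set is {A, D, F}), so split on D → A, F into {A, D, F} and {B, C, D, E, G}.
In {A, D, F}, {F} is not a superkey ({F}⁺ restricted to this set is {A, F}), so split on F → A into {A, F} and {D, F}.
{A, F} has no BCNF violation.
{D, F} has no BCNF violation.
In {B, C, D, E, G}, {D, E} is not a superkey ({D, E}⁺ restricted to this set is {D, E, G}), so split on D, E → G into {D, E, G} and {B, C, D, E}.
{D, E, G} has no BCNF violation.
{B, C, D, E} has no BCNF violation.

{A, F}; {B, C, D, E}; {D, E, G}; {D, F}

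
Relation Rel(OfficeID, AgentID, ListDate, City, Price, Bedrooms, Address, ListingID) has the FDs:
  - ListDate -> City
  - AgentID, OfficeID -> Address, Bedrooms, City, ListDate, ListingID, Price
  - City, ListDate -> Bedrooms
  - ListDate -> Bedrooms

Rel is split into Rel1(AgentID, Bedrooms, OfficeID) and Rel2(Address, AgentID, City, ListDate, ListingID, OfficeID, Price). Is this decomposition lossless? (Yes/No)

Common attributes: {AgentID, OfficeID}; their closure is {Address, AgentID, Bedrooms, City, ListDate, ListingID, OfficeID, Price}.
Rel1 is contained in that closure, so Rel1 ∩ Rel2 -> Rel1 holds and the join is lossless.

Yes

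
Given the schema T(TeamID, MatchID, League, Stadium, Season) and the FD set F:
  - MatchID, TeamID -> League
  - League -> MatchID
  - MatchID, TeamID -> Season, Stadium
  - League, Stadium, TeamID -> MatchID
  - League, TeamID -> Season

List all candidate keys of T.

No FD produces {TeamID}, so it must be in every candidate key.
{League, TeamID}⁺ = {League, MatchID, Season, Stadium, TeamID}, which is every attribute, so {League, TeamID} is a candidate key.
{MatchID, TeamID}⁺ = {League, MatchID, Season, Stadium, TeamID}, which is every attribute, so {MatchID, TeamID} is a candidate key.
No proper subset of any of these is a key, and no other minimal superkey exists.

{League, TeamID}, {MatchID, TeamID}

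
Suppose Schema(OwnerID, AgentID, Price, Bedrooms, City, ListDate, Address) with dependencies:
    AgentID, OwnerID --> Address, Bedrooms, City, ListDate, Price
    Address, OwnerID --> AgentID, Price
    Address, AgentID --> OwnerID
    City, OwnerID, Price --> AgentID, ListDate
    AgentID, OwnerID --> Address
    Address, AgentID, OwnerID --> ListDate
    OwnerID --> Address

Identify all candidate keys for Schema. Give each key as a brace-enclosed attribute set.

{OwnerID} is a candidate key since {OwnerID}⁺ = {Address, AgentID, Bedrooms, City, ListDate, OwnerID, Price} covers every attribute.
{Address, AgentID} is a candidate key since {Address, AgentID}⁺ = {Address, AgentID, Bedrooms, City, ListDate, OwnerID, Price} covers every attribute.
No proper subset of any of these is a key, and no other minimal superkey exists.

{Address, AgentID}, {OwnerID}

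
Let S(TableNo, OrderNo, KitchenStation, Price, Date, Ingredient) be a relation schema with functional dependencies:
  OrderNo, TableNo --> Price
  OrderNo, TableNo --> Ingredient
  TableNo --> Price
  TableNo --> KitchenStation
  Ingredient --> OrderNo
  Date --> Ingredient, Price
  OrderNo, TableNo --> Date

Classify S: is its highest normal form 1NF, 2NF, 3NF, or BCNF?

1NF

Candidate keys: {Date, TableNo}, {Ingredient, TableNo}, {OrderNo, TableNo}. Prime attributes: {Date, Ingredient, OrderNo, TableNo}.
For TableNo --> Price we have {TableNo}⁺ = {KitchenStation, Price, TableNo}; {TableNo} is not a superkey, so BCNF fails.
Because {Price} is non-prime and the left side of TableNo --> Price is not a superkey, the relation is not in 3NF.
Since {Date} ⊂ {Date, TableNo} and {Date}⁺ ⊇ {Price} with {Price} non-prime, there is a partial dependency; 2NF fails.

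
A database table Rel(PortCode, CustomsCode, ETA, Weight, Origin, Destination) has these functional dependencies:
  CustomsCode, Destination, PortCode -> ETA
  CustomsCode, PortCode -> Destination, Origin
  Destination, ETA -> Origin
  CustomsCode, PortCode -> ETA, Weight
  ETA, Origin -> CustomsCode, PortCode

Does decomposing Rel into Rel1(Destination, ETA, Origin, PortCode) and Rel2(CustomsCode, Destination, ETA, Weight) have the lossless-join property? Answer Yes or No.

Yes

Rel1 ∩ Rel2 = {Destination, ETA}; its closure under F is {CustomsCode, Destination, ETA, Origin, PortCode, Weight}.
Rel1 is contained in that closure, so Rel1 ∩ Rel2 -> Rel1 holds and the join is lossless.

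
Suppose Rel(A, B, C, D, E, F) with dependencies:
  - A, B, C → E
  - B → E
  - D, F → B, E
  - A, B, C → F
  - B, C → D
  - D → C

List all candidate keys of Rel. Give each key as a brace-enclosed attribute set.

{A, B, C}, {A, B, D}, {A, D, F}

No FD produces {A}, so it must be in every candidate key.
{A, B, C}⁺ = {A, B, C, D, E, F} — all of the relation — so {A, B, C} is a candidate key.
{A, B, D}⁺ = {A, B, C, D, E, F} — all of the relation — so {A, B, D} is a candidate key.
{A, D, F}⁺ = {A, B, C, D, E, F} — all of the relation — so {A, D, F} is a candidate key.
These are minimal and exhaustive — every other superkey contains one of them.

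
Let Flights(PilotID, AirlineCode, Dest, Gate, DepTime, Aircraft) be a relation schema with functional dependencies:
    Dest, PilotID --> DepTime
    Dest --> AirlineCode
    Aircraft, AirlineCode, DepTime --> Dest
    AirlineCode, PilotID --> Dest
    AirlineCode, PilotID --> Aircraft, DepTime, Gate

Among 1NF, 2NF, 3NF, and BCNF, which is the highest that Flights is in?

3NF

Candidate keys: {AirlineCode, PilotID}, {Dest, PilotID}. Prime attributes: {AirlineCode, Dest, PilotID}.
Dest --> AirlineCode breaks BCNF: {Dest}⁺ = {AirlineCode, Dest}, so {Dest} is not a superkey.
But every attribute on its right side ({AirlineCode}) is prime, and the same holds for every other non-superkey FD, so 3NF still holds.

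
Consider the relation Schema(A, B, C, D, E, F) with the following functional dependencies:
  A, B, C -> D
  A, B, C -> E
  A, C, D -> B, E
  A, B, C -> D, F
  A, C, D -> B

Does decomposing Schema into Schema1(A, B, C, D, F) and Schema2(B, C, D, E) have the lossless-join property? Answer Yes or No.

No

Common attributes: {B, C, D}; their closure is {B, C, D}.
The closure covers neither Schema1 nor Schema2 entirely; the join is not lossless.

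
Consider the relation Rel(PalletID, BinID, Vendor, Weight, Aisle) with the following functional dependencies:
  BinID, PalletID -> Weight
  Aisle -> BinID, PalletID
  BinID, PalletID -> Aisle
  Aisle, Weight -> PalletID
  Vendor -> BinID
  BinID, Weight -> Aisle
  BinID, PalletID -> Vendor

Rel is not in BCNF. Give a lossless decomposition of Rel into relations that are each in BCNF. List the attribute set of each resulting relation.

{Aisle, PalletID, Vendor, Weight}; {BinID, Vendor}

Candidate keys of the original relation: {Aisle}, {BinID, PalletID}, {BinID, Weight}, {PalletID, Vendor}, {Vendor, Weight}.
Within {Aisle, BinID, PalletID, Vendor, Weight}: {Vendor}⁺ ∩ {Aisle, BinID, PalletID, Vendor, Weight} = {BinID, Vendor}, not the whole set, so Vendor -> BinID violates BCNF; decompose into {BinID, Vendor} and {Aisle, PalletID, Vendor, Weight}.
{BinID, Vendor} has no BCNF violation.
{Aisle, PalletID, Vendor, Weight} has no BCNF violation.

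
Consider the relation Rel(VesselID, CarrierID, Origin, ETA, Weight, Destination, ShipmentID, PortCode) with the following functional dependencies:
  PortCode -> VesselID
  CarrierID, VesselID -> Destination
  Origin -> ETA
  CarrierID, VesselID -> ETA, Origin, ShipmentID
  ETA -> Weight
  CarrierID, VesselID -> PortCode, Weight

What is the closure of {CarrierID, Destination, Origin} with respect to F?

Start with {CarrierID, Destination, Origin}.
Origin -> ETA applies; add {ETA} → now {CarrierID, Destination, ETA, Origin}.
ETA -> Weight applies; add {Weight} → now {CarrierID, Destination, ETA, Origin, Weight}.
No further FD applies.

{CarrierID, Destination, ETA, Origin, Weight}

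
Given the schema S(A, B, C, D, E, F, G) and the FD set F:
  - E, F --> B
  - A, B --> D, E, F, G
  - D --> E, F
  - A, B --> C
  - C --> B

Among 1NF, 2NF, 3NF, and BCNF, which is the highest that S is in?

3NF

Candidate keys: {A, B}, {A, C}, {A, D}, {A, E, F}. Prime attributes: {A, B, C, D, E, F}.
For E, F --> B we have {E, F}⁺ = {B, E, F}; {E, F} is not a superkey, so BCNF fails.
But every attribute on its right side ({B}) is prime, and the same holds for every other non-superkey FD, so 3NF still holds.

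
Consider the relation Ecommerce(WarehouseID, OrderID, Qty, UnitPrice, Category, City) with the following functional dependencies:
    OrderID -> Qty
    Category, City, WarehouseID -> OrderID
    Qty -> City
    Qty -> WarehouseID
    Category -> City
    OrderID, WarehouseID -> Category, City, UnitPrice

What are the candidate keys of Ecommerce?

{OrderID} is a candidate key since {OrderID}⁺ = {Category, City, OrderID, Qty, UnitPrice, WarehouseID} covers every attribute.
{Category, Qty} is a candidate key since {Category, Qty}⁺ = {Category, City, OrderID, Qty, UnitPrice, WarehouseID} covers every attribute.
{Category, WarehouseID} is a candidate key since {Category, WarehouseID}⁺ = {Category, City, OrderID, Qty, UnitPrice, WarehouseID} covers every attribute.
These are minimal and exhaustive — every other superkey contains one of them.

{Category, Qty}, {Category, WarehouseID}, {OrderID}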